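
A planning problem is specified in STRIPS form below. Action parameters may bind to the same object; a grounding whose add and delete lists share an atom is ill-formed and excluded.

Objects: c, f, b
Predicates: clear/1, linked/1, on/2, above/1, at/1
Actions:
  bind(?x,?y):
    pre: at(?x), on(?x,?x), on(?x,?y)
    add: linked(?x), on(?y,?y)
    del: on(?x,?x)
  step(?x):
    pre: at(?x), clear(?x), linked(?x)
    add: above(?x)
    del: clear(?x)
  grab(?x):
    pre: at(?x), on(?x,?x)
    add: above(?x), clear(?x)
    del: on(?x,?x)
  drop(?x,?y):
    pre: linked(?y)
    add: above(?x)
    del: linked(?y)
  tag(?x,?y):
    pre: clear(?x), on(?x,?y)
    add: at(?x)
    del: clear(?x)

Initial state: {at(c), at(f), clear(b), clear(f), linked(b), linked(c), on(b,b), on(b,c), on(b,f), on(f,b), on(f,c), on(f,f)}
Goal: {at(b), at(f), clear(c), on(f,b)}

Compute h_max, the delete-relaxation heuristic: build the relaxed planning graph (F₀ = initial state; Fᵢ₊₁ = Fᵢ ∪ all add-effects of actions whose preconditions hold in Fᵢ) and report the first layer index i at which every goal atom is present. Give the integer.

2

F0 = init (12 atoms)
F1 = F0 ∪ {above(b), above(c), above(f), at(b), linked(f), on(c,c)}  (18 atoms)
F2 = F1 ∪ {clear(c)}  (19 atoms)
goal ⊆ F2  ⇒  h_max = 2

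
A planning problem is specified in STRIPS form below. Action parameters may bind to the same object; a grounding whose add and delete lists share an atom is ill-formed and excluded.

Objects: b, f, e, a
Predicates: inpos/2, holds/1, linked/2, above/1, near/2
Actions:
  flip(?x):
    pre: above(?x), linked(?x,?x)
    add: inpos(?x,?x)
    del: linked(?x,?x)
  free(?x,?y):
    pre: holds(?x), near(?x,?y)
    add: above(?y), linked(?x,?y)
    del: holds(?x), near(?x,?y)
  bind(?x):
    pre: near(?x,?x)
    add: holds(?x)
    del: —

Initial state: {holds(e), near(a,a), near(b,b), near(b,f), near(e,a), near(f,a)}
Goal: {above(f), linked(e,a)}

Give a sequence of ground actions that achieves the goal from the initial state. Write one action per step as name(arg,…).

1. free(e,a)  →  {above(a), linked(e,a), near(a,a), near(b,b), near(b,f), near(f,a)}
2. bind(b)  →  {above(a), holds(b), linked(e,a), near(a,a), near(b,b), near(b,f), near(f,a)}
3. free(b,f)  →  {above(a), above(f), linked(b,f), linked(e,a), near(a,a), near(b,b), near(f,a)}

free(e,a); bind(b); free(b,f)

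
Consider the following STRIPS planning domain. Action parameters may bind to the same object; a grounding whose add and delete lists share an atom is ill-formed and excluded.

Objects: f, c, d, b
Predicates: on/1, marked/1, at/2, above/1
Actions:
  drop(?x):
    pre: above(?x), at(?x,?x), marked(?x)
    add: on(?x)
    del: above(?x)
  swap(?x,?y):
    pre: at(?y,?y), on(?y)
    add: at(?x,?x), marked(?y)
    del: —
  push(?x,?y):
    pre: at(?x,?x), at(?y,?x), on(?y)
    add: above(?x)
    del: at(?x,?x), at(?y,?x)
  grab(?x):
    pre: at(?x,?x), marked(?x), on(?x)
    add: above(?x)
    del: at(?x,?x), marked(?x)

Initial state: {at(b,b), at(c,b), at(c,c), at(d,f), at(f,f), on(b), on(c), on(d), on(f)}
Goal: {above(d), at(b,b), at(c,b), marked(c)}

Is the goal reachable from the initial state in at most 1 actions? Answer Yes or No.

No

1. swap(d,c)  →  {at(b,b), at(c,b), at(c,c), at(d,d), at(d,f), at(f,f), marked(c), on(b), on(c), on(d), on(f)}
2. push(d,d)  →  {above(d), at(b,b), at(c,b), at(c,c), at(d,f), at(f,f), marked(c), on(b), on(c), on(d), on(f)}
optimal plan length = 2; 2 > 1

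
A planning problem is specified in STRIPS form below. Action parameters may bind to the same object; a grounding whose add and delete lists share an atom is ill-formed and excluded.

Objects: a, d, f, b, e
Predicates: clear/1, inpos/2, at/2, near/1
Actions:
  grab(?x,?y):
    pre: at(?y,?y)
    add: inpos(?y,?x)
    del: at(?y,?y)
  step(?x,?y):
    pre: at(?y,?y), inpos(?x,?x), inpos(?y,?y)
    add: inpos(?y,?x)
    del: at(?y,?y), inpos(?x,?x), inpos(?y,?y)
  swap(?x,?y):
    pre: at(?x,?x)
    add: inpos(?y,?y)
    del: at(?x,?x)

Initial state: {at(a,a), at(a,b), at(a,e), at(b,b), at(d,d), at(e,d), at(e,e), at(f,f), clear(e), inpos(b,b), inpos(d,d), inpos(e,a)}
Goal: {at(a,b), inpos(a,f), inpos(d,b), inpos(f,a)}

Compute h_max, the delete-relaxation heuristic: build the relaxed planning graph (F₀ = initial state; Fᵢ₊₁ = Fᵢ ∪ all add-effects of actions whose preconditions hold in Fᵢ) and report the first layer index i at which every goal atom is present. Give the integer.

F0 = init (12 atoms)
F1 = F0 ∪ {inpos(a,a), inpos(a,b), inpos(a,d), inpos(a,e), inpos(a,f), inpos(b,a), inpos(b,d), inpos(b,e), inpos(b,f), inpos(d,a), inpos(d,b), inpos(d,e), inpos(d,f), inpos(e,b), inpos(e,d), inpos(e,e), inpos(e,f), inpos(f,a), inpos(f,b), inpos(f,d), inpos(f,e), inpos(f,f)}  (34 atoms)
goal ⊆ F1  ⇒  h_max = 1

1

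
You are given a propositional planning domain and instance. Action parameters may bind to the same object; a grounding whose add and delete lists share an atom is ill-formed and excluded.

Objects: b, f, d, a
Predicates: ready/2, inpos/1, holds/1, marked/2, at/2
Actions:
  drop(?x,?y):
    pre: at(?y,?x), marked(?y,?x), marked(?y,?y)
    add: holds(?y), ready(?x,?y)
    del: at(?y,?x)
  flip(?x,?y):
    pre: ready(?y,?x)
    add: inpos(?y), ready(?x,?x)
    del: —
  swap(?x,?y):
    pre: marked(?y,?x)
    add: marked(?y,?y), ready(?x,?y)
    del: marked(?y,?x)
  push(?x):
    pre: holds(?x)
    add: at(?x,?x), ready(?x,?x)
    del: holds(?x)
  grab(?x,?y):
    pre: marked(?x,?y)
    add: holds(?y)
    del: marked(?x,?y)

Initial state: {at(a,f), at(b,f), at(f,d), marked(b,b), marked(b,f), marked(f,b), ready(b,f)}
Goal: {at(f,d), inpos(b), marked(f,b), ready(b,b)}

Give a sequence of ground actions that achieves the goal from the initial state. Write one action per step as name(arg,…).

drop(f,b); flip(b,f); flip(b,b)

1. drop(f,b)  →  {at(a,f), at(f,d), holds(b), marked(b,b), marked(b,f), marked(f,b), ready(b,f), ready(f,b)}
2. flip(b,f)  →  {at(a,f), at(f,d), holds(b), inpos(f), marked(b,b), marked(b,f), marked(f,b), ready(b,b), ready(b,f), ready(f,b)}
3. flip(b,b)  →  {at(a,f), at(f,d), holds(b), inpos(b), inpos(f), marked(b,b), marked(b,f), marked(f,b), ready(b,b), ready(b,f), ready(f,b)}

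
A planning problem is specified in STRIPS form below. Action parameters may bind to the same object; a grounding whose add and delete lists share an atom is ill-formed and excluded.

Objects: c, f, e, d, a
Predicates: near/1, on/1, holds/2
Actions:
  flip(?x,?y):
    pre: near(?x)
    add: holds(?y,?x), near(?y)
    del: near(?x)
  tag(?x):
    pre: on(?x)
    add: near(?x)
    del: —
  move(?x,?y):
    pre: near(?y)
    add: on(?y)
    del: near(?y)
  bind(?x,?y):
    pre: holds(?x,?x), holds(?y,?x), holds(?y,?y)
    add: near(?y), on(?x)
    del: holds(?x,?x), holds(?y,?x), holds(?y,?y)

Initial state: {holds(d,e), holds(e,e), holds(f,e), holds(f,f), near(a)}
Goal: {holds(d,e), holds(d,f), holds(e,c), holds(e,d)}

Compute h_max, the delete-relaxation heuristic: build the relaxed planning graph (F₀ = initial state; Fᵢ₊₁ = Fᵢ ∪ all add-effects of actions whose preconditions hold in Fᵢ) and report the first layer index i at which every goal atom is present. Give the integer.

2

F0 = init (5 atoms)
F1 = F0 ∪ {holds(c,a), holds(d,a), holds(e,a), holds(f,a), near(c), near(d), near(e), near(f), on(a), on(e), on(f)}  (16 atoms)
F2 = F1 ∪ {holds(a,c), holds(a,d), holds(a,e), holds(a,f), holds(c,d), holds(c,e), holds(c,f), holds(d,c), holds(d,f), holds(e,c), holds(e,d), holds(e,f), holds(f,c), holds(f,d), on(c), on(d)}  (32 atoms)
goal ⊆ F2  ⇒  h_max = 2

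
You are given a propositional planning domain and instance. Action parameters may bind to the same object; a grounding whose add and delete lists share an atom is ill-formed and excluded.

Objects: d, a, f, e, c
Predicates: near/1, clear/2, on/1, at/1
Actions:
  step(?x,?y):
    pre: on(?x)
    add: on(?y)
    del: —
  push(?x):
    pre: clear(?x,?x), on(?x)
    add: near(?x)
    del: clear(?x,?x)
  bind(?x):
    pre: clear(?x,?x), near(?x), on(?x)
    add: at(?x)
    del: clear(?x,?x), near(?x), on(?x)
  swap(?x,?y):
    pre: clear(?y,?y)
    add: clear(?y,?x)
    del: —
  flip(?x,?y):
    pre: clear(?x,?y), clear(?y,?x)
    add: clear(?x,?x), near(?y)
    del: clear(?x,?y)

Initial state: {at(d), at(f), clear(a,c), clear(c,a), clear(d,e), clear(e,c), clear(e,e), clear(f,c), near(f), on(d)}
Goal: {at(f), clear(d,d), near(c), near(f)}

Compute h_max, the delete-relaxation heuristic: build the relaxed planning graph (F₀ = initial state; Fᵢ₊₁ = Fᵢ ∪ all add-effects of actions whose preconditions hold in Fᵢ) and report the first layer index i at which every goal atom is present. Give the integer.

2

F0 = init (10 atoms)
F1 = F0 ∪ {clear(a,a), clear(c,c), clear(e,a), clear(e,d), clear(e,f), near(a), near(c), on(a), on(c), on(e), on(f)}  (21 atoms)
F2 = F1 ∪ {at(a), at(c), clear(a,d), clear(a,e), clear(a,f), clear(c,d), clear(c,e), clear(c,f), clear(d,d), near(d), near(e)}  (32 atoms)
goal ⊆ F2  ⇒  h_max = 2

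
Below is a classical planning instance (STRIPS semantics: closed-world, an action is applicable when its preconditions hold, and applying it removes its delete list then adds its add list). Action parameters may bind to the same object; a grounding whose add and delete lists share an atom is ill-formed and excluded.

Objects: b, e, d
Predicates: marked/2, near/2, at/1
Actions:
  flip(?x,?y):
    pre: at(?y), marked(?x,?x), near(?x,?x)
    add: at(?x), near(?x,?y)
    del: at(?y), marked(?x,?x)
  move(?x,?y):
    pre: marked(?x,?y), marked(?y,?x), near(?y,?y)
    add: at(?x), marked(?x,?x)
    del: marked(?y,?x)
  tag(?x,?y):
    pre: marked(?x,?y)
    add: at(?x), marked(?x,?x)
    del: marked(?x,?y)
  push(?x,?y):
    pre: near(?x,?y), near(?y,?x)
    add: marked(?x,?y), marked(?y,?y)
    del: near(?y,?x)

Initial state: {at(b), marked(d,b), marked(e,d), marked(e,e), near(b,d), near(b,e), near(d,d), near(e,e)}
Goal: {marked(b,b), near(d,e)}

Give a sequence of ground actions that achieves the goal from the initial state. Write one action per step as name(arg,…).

1. flip(e,b)  →  {at(e), marked(d,b), marked(e,d), near(b,d), near(b,e), near(d,d), near(e,b), near(e,e)}
2. tag(d,b)  →  {at(d), at(e), marked(d,d), marked(e,d), near(b,d), near(b,e), near(d,d), near(e,b), near(e,e)}
3. flip(d,e)  →  {at(d), marked(e,d), near(b,d), near(b,e), near(d,d), near(d,e), near(e,b), near(e,e)}
4. push(e,b)  →  {at(d), marked(b,b), marked(e,b), marked(e,d), near(b,d), near(d,d), near(d,e), near(e,b), near(e,e)}

flip(e,b); tag(d,b); flip(d,e); push(e,b)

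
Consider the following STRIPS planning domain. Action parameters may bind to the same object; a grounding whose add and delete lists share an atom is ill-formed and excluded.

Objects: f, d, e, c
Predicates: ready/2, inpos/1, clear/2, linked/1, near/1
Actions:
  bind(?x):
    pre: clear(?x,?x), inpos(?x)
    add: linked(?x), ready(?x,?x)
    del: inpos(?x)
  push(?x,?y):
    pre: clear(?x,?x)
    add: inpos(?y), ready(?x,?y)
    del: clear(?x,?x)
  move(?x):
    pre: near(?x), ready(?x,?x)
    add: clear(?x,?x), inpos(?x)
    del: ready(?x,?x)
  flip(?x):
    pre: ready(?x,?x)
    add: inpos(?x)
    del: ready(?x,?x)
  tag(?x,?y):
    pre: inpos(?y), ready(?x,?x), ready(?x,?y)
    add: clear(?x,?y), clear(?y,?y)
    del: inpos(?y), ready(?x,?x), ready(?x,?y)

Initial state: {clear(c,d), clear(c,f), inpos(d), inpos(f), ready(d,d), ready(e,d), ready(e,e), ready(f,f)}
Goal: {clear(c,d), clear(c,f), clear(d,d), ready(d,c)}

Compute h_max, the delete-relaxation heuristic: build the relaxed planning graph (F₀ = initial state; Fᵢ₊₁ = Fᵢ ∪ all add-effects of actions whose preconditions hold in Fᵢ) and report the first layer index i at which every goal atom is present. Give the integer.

F0 = init (8 atoms)
F1 = F0 ∪ {clear(d,d), clear(e,d), clear(f,f), inpos(e)}  (12 atoms)
F2 = F1 ∪ {clear(e,e), inpos(c), linked(d), linked(f), ready(d,c), ready(d,e), ready(d,f), ready(f,c), ready(f,d), ready(f,e)}  (22 atoms)
goal ⊆ F2  ⇒  h_max = 2

2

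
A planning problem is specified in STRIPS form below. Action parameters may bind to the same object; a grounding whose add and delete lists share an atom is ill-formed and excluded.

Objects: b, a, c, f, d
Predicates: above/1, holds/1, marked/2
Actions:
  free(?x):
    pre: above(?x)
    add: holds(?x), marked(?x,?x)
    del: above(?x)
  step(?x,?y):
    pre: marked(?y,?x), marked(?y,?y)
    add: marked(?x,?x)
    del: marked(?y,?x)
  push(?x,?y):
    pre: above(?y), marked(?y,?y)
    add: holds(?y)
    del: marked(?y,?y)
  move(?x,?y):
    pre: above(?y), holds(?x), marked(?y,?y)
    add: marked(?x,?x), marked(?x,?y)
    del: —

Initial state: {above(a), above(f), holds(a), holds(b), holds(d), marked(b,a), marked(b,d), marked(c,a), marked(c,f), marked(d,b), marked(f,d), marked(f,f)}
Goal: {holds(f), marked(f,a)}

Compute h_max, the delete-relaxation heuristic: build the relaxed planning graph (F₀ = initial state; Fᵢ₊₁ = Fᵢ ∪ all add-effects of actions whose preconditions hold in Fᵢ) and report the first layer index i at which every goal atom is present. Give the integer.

2

F0 = init (12 atoms)
F1 = F0 ∪ {holds(f), marked(a,a), marked(a,f), marked(b,b), marked(b,f), marked(d,d), marked(d,f)}  (19 atoms)
F2 = F1 ∪ {marked(d,a), marked(f,a)}  (21 atoms)
goal ⊆ F2  ⇒  h_max = 2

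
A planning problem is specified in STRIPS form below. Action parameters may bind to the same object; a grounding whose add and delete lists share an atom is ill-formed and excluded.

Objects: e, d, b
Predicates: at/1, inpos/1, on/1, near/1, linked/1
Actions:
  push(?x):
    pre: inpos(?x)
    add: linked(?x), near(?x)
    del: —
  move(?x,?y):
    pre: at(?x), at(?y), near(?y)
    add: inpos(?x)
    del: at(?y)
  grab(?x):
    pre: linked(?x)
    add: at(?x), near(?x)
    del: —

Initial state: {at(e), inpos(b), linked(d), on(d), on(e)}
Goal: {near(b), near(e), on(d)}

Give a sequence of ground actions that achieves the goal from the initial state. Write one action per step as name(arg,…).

push(b); grab(d); move(e,d); push(e)

1. push(b)  →  {at(e), inpos(b), linked(b), linked(d), near(b), on(d), on(e)}
2. grab(d)  →  {at(d), at(e), inpos(b), linked(b), linked(d), near(b), near(d), on(d), on(e)}
3. move(e,d)  →  {at(e), inpos(b), inpos(e), linked(b), linked(d), near(b), near(d), on(d), on(e)}
4. push(e)  →  {at(e), inpos(b), inpos(e), linked(b), linked(d), linked(e), near(b), near(d), near(e), on(d), on(e)}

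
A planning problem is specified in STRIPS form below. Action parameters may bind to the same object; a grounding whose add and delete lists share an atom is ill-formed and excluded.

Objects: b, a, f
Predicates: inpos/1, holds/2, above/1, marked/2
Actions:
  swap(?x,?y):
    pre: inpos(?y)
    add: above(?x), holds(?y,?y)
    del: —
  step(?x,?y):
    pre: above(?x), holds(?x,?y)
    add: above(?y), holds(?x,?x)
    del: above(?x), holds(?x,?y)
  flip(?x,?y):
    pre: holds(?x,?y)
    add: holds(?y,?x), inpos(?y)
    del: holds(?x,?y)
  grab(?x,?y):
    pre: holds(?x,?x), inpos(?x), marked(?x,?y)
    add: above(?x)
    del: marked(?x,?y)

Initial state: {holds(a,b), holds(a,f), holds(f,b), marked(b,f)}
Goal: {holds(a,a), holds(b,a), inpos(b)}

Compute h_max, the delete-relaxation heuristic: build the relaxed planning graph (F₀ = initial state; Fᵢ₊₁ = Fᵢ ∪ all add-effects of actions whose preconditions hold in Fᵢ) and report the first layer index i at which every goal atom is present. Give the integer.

3

F0 = init (4 atoms)
F1 = F0 ∪ {holds(b,a), holds(b,f), holds(f,a), inpos(b), inpos(f)}  (9 atoms)
F2 = F1 ∪ {above(a), above(b), above(f), holds(b,b), holds(f,f), inpos(a)}  (15 atoms)
F3 = F2 ∪ {holds(a,a)}  (16 atoms)
goal ⊆ F3  ⇒  h_max = 3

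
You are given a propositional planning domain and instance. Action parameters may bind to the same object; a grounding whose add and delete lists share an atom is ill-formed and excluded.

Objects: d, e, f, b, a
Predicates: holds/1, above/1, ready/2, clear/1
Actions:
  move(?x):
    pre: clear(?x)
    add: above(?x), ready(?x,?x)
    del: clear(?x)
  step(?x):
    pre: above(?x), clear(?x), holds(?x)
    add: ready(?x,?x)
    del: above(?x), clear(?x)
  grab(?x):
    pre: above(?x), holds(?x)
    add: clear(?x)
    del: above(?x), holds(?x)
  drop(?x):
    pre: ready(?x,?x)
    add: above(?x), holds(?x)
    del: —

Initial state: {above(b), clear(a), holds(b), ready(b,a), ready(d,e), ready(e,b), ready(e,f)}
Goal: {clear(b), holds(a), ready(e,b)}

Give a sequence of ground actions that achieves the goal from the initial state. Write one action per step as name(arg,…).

move(a); grab(b); drop(a)

1. move(a)  →  {above(a), above(b), holds(b), ready(a,a), ready(b,a), ready(d,e), ready(e,b), ready(e,f)}
2. grab(b)  →  {above(a), clear(b), ready(a,a), ready(b,a), ready(d,e), ready(e,b), ready(e,f)}
3. drop(a)  →  {above(a), clear(b), holds(a), ready(a,a), ready(b,a), ready(d,e), ready(e,b), ready(e,f)}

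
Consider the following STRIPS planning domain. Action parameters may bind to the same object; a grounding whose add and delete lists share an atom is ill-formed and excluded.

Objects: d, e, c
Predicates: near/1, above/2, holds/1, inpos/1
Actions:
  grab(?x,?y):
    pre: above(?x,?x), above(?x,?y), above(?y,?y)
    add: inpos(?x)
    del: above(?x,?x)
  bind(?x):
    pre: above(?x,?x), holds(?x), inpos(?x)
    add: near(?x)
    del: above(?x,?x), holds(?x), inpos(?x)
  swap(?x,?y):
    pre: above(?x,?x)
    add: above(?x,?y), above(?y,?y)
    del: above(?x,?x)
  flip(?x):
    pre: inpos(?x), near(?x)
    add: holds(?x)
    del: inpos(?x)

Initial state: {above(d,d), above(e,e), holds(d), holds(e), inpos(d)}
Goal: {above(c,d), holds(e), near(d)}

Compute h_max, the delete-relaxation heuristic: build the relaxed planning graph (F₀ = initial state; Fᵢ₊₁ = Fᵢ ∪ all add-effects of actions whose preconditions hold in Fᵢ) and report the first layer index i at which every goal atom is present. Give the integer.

2

F0 = init (5 atoms)
F1 = F0 ∪ {above(c,c), above(d,c), above(d,e), above(e,c), above(e,d), inpos(e), near(d)}  (12 atoms)
F2 = F1 ∪ {above(c,d), above(c,e), inpos(c), near(e)}  (16 atoms)
goal ⊆ F2  ⇒  h_max = 2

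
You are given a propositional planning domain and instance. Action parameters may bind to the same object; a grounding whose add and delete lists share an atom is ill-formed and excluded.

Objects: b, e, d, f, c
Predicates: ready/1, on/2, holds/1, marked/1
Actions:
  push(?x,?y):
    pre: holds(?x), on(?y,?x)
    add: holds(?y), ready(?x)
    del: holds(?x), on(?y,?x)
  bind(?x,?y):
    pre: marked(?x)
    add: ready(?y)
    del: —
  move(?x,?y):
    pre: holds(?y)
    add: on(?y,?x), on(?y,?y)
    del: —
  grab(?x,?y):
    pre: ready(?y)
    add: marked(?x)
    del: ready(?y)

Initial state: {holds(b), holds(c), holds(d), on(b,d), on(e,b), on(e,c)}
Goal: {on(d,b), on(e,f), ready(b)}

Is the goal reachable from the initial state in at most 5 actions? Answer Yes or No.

1. push(b,e)  →  {holds(c), holds(d), holds(e), on(b,d), on(e,c), ready(b)}
2. move(b,d)  →  {holds(c), holds(d), holds(e), on(b,d), on(d,b), on(d,d), on(e,c), ready(b)}
3. move(f,e)  →  {holds(c), holds(d), holds(e), on(b,d), on(d,b), on(d,d), on(e,c), on(e,e), on(e,f), ready(b)}
optimal plan length = 3; 3 ≤ 5

Yes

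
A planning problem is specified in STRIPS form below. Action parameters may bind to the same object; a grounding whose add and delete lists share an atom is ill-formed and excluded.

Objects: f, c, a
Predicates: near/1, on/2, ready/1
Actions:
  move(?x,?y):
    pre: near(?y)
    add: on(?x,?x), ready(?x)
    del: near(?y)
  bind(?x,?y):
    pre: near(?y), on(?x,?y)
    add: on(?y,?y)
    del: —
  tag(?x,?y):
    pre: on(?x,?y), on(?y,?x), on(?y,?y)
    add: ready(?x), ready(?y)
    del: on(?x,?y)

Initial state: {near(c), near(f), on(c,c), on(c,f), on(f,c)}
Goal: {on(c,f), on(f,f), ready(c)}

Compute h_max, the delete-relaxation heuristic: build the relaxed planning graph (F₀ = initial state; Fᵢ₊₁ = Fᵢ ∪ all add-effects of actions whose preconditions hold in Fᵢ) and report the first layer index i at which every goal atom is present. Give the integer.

F0 = init (5 atoms)
F1 = F0 ∪ {on(a,a), on(f,f), ready(a), ready(c), ready(f)}  (10 atoms)
goal ⊆ F1  ⇒  h_max = 1

1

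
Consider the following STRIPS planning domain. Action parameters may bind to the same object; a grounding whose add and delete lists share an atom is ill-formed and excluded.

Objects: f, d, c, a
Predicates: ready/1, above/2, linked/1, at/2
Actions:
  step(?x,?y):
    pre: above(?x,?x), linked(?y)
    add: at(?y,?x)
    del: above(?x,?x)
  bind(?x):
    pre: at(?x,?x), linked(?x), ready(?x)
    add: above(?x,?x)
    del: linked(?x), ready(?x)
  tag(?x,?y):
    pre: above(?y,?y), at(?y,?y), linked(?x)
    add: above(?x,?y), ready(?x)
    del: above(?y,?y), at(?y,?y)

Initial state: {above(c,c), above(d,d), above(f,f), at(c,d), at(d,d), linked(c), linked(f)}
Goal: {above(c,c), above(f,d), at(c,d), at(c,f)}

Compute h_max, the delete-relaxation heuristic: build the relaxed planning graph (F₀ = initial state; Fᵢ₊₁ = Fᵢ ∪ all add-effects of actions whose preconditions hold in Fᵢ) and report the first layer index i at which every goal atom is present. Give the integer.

F0 = init (7 atoms)
F1 = F0 ∪ {above(c,d), above(f,d), at(c,c), at(c,f), at(f,c), at(f,d), at(f,f), ready(c), ready(f)}  (16 atoms)
goal ⊆ F1  ⇒  h_max = 1

1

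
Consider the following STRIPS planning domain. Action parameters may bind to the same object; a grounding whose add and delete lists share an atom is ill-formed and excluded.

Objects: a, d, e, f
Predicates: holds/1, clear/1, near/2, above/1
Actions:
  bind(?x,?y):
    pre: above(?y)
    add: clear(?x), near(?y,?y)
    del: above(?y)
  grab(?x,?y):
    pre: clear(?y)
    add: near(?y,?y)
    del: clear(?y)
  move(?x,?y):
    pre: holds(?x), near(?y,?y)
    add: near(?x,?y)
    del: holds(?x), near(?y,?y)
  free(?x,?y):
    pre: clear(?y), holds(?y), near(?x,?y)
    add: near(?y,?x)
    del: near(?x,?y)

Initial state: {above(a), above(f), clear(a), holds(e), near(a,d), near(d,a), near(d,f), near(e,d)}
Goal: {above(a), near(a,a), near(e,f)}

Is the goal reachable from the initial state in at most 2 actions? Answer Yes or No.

No

1. bind(a,f)  →  {above(a), clear(a), holds(e), near(a,d), near(d,a), near(d,f), near(e,d), near(f,f)}
2. grab(a,a)  →  {above(a), holds(e), near(a,a), near(a,d), near(d,a), near(d,f), near(e,d), near(f,f)}
3. move(e,f)  →  {above(a), near(a,a), near(a,d), near(d,a), near(d,f), near(e,d), near(e,f)}
optimal plan length = 3; 3 > 2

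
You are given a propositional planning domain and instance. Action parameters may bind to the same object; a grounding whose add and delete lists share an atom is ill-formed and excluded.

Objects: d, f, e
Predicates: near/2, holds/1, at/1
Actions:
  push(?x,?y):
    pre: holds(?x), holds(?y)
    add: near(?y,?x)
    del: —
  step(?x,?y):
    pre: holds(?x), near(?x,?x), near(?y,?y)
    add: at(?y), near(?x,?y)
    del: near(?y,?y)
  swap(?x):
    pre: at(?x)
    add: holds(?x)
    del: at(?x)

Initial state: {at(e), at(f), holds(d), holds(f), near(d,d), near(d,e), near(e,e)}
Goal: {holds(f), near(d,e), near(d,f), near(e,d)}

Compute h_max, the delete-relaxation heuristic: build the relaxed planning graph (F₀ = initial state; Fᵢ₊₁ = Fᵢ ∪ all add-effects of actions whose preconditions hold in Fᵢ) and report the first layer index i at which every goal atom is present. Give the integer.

2

F0 = init (7 atoms)
F1 = F0 ∪ {holds(e), near(d,f), near(f,d), near(f,f)}  (11 atoms)
F2 = F1 ∪ {at(d), near(e,d), near(e,f), near(f,e)}  (15 atoms)
goal ⊆ F2  ⇒  h_max = 2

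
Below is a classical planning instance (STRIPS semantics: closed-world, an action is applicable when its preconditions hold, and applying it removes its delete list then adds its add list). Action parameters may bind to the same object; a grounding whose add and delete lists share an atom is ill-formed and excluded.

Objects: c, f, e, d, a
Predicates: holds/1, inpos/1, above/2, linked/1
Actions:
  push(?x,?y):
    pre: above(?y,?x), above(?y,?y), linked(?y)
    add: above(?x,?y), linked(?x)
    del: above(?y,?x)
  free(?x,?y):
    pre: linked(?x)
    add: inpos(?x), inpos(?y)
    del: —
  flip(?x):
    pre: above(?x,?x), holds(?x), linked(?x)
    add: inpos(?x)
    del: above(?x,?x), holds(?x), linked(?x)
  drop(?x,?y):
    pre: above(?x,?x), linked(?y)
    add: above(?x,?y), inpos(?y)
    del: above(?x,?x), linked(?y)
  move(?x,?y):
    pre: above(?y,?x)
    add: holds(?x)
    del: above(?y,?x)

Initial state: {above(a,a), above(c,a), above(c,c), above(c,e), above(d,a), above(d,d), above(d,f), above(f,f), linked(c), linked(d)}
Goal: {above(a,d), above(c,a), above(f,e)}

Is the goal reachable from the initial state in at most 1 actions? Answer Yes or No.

1. push(e,c)  →  {above(a,a), above(c,a), above(c,c), above(d,a), above(d,d), above(d,f), above(e,c), above(f,f), linked(c), linked(d), linked(e)}
2. push(a,d)  →  {above(a,a), above(a,d), above(c,a), above(c,c), above(d,d), above(d,f), above(e,c), above(f,f), linked(a), linked(c), linked(d), linked(e)}
3. drop(f,e)  →  {above(a,a), above(a,d), above(c,a), above(c,c), above(d,d), above(d,f), above(e,c), above(f,e), inpos(e), linked(a), linked(c), linked(d)}
optimal plan length = 3; 3 > 1

No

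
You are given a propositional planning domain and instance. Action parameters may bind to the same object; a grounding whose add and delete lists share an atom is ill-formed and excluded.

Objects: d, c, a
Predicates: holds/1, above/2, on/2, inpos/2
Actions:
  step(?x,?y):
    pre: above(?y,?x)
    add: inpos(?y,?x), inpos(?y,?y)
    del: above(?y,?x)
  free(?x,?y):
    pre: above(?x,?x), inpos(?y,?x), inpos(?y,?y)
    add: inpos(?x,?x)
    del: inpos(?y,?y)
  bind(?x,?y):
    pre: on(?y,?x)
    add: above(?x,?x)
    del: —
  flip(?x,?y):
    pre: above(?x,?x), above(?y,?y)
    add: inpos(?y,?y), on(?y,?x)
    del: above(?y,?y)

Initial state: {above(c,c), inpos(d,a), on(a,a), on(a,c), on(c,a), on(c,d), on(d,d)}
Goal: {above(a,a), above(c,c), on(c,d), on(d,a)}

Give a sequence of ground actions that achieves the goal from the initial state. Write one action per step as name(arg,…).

bind(d,d); bind(a,c); flip(a,d)

1. bind(d,d)  →  {above(c,c), above(d,d), inpos(d,a), on(a,a), on(a,c), on(c,a), on(c,d), on(d,d)}
2. bind(a,c)  →  {above(a,a), above(c,c), above(d,d), inpos(d,a), on(a,a), on(a,c), on(c,a), on(c,d), on(d,d)}
3. flip(a,d)  →  {above(a,a), above(c,c), inpos(d,a), inpos(d,d), on(a,a), on(a,c), on(c,a), on(c,d), on(d,a), on(d,d)}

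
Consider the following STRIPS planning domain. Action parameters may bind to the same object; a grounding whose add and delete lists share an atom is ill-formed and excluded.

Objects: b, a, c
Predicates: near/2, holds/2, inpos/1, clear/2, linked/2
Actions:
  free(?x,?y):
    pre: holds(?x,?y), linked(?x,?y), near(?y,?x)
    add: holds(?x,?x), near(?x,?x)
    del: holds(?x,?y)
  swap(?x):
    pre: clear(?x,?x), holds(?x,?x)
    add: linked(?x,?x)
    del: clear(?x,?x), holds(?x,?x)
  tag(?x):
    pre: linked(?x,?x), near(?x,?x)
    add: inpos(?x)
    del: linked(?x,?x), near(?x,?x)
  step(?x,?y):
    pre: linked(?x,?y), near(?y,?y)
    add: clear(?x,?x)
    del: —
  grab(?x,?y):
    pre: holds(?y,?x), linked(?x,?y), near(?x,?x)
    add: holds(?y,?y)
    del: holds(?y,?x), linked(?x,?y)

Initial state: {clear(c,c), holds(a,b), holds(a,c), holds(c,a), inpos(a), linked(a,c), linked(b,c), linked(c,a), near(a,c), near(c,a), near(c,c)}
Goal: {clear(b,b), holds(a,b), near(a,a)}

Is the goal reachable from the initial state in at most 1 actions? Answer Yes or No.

1. free(a,c)  →  {clear(c,c), holds(a,a), holds(a,b), holds(c,a), inpos(a), linked(a,c), linked(b,c), linked(c,a), near(a,a), near(a,c), near(c,a), near(c,c)}
2. step(b,c)  →  {clear(b,b), clear(c,c), holds(a,a), holds(a,b), holds(c,a), inpos(a), linked(a,c), linked(b,c), linked(c,a), near(a,a), near(a,c), near(c,a), near(c,c)}
optimal plan length = 2; 2 > 1

No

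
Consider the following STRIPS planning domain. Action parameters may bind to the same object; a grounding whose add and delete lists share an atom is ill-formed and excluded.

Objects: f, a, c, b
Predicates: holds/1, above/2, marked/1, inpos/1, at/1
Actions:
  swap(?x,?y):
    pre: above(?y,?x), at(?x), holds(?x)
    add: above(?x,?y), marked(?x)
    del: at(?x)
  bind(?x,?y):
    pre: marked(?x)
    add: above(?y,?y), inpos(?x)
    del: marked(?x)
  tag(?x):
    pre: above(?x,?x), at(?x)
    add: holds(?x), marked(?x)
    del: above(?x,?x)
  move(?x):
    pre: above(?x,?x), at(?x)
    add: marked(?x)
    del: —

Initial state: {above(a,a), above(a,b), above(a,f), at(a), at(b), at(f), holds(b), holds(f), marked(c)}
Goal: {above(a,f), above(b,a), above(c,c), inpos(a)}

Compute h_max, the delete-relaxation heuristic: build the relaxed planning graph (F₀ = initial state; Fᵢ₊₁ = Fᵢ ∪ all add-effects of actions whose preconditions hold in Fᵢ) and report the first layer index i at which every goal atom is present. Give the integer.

F0 = init (9 atoms)
F1 = F0 ∪ {above(b,a), above(b,b), above(c,c), above(f,a), above(f,f), holds(a), inpos(c), marked(a), marked(b), marked(f)}  (19 atoms)
F2 = F1 ∪ {inpos(a), inpos(b), inpos(f)}  (22 atoms)
goal ⊆ F2  ⇒  h_max = 2

2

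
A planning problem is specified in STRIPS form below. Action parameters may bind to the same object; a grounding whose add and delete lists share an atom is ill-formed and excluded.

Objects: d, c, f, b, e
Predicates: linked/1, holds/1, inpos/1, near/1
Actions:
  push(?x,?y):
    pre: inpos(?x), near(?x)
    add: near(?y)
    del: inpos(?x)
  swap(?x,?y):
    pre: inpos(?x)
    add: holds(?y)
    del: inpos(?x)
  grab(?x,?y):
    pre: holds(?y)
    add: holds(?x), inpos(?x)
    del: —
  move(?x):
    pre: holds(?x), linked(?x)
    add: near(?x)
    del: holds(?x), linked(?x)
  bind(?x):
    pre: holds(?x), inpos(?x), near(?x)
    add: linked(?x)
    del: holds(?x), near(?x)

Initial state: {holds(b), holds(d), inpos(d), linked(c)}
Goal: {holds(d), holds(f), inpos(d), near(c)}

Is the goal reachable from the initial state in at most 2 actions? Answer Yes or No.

No

1. grab(c,d)  →  {holds(b), holds(c), holds(d), inpos(c), inpos(d), linked(c)}
2. swap(c,f)  →  {holds(b), holds(c), holds(d), holds(f), inpos(d), linked(c)}
3. move(c)  →  {holds(b), holds(d), holds(f), inpos(d), near(c)}
optimal plan length = 3; 3 > 2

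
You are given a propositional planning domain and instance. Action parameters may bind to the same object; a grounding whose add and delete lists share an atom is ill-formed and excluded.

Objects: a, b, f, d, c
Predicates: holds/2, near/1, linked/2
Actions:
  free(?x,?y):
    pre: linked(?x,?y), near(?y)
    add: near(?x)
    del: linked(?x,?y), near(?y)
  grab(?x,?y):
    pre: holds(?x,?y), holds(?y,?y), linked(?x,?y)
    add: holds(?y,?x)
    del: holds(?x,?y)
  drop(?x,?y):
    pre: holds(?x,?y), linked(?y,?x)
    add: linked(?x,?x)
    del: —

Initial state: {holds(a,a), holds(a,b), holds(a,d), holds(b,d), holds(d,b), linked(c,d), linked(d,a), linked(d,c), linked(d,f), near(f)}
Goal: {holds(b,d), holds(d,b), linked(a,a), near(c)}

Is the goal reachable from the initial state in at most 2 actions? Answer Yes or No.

1. free(d,f)  →  {holds(a,a), holds(a,b), holds(a,d), holds(b,d), holds(d,b), linked(c,d), linked(d,a), linked(d,c), near(d)}
2. free(c,d)  →  {holds(a,a), holds(a,b), holds(a,d), holds(b,d), holds(d,b), linked(d,a), linked(d,c), near(c)}
3. drop(a,d)  →  {holds(a,a), holds(a,b), holds(a,d), holds(b,d), holds(d,b), linked(a,a), linked(d,a), linked(d,c), near(c)}
optimal plan length = 3; 3 > 2

No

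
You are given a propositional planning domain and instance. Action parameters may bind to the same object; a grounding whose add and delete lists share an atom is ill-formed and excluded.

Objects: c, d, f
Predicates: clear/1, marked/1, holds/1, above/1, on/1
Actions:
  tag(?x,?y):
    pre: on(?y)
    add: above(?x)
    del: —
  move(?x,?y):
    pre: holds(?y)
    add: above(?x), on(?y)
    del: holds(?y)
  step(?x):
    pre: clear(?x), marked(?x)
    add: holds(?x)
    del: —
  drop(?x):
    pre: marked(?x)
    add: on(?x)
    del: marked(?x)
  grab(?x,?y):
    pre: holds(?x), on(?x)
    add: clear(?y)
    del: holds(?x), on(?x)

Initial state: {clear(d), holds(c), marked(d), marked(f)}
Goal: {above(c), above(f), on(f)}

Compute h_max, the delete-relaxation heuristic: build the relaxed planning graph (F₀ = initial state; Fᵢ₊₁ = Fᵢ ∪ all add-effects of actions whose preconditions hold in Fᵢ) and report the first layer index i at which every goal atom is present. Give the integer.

1

F0 = init (4 atoms)
F1 = F0 ∪ {above(c), above(d), above(f), holds(d), on(c), on(d), on(f)}  (11 atoms)
goal ⊆ F1  ⇒  h_max = 1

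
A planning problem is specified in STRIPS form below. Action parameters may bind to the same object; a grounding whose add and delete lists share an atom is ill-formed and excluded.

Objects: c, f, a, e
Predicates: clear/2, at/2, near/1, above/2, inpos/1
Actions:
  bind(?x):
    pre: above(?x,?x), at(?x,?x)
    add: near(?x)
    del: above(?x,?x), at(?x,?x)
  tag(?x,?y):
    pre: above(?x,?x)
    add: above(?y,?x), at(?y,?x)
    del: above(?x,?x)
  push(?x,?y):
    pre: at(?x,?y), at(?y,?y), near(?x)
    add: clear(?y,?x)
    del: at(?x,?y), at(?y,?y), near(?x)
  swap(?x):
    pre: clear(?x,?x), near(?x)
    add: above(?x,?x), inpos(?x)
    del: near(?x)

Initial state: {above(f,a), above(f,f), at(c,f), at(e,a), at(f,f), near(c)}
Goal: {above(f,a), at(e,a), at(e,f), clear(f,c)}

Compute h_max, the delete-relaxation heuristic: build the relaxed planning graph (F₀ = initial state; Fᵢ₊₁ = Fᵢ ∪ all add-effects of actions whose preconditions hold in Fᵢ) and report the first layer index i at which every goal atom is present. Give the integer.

1

F0 = init (6 atoms)
F1 = F0 ∪ {above(a,f), above(c,f), above(e,f), at(a,f), at(e,f), clear(f,c), near(f)}  (13 atoms)
goal ⊆ F1  ⇒  h_max = 1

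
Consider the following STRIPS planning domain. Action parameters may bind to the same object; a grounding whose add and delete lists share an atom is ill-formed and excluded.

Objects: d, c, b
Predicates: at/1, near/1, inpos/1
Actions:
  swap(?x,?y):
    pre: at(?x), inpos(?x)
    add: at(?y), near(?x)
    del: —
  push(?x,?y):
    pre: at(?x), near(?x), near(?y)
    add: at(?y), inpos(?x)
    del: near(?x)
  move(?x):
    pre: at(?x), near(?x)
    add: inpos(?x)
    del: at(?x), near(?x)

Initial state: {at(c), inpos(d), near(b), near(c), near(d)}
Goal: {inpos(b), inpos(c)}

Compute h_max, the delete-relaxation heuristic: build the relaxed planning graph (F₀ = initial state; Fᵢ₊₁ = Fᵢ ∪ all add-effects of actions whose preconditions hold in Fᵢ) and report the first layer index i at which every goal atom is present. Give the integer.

F0 = init (5 atoms)
F1 = F0 ∪ {at(b), at(d), inpos(c)}  (8 atoms)
F2 = F1 ∪ {inpos(b)}  (9 atoms)
goal ⊆ F2  ⇒  h_max = 2

2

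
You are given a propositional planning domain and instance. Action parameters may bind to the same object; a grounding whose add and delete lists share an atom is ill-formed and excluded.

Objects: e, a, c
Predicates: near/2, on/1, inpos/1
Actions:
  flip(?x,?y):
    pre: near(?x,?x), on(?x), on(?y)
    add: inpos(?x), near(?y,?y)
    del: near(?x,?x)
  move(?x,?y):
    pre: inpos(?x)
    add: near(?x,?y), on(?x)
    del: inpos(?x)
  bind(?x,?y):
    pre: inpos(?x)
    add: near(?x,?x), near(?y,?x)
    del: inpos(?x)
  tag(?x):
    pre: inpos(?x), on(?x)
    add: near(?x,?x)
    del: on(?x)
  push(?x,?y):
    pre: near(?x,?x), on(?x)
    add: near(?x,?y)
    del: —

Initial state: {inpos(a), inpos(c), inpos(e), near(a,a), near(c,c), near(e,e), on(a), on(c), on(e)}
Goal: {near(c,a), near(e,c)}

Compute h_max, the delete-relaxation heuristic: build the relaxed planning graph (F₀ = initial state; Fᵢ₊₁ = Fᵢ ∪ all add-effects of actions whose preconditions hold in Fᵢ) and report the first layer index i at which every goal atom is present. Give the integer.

1

F0 = init (9 atoms)
F1 = F0 ∪ {near(a,c), near(a,e), near(c,a), near(c,e), near(e,a), near(e,c)}  (15 atoms)
goal ⊆ F1  ⇒  h_max = 1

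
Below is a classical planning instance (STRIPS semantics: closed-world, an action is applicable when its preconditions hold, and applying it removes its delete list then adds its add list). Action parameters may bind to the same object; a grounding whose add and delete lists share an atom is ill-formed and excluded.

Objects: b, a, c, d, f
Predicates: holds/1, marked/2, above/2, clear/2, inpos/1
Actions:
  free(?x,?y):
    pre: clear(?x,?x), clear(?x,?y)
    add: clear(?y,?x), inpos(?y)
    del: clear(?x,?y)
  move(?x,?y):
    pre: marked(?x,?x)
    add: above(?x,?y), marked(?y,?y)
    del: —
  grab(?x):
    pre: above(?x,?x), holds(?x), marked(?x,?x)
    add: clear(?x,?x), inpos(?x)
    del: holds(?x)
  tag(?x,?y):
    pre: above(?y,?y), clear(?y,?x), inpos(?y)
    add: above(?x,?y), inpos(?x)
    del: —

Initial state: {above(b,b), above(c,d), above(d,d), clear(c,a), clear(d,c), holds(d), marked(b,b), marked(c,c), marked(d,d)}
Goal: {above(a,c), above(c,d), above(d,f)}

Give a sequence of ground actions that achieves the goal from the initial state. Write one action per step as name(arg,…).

1. move(b,a)  →  {above(b,a), above(b,b), above(c,d), above(d,d), clear(c,a), clear(d,c), holds(d), marked(a,a), marked(b,b), marked(c,c), marked(d,d)}
2. move(a,c)  →  {above(a,c), above(b,a), above(b,b), above(c,d), above(d,d), clear(c,a), clear(d,c), holds(d), marked(a,a), marked(b,b), marked(c,c), marked(d,d)}
3. move(d,f)  →  {above(a,c), above(b,a), above(b,b), above(c,d), above(d,d), above(d,f), clear(c,a), clear(d,c), holds(d), marked(a,a), marked(b,b), marked(c,c), marked(d,d), marked(f,f)}

move(b,a); move(a,c); move(d,f)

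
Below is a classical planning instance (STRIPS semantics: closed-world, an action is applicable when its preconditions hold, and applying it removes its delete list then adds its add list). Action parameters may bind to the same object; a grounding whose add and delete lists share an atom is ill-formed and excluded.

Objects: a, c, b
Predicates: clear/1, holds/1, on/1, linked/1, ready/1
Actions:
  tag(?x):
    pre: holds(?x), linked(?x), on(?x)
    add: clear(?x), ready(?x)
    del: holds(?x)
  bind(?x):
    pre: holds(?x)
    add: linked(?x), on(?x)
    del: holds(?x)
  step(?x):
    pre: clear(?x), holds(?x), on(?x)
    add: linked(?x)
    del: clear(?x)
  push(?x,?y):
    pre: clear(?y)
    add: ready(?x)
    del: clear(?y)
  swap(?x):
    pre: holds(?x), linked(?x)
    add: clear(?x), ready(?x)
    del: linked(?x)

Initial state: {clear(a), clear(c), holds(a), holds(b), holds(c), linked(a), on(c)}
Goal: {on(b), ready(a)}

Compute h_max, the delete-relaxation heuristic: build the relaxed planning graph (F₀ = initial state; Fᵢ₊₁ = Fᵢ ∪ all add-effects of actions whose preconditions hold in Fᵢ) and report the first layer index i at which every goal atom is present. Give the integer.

F0 = init (7 atoms)
F1 = F0 ∪ {linked(b), linked(c), on(a), on(b), ready(a), ready(b), ready(c)}  (14 atoms)
goal ⊆ F1  ⇒  h_max = 1

1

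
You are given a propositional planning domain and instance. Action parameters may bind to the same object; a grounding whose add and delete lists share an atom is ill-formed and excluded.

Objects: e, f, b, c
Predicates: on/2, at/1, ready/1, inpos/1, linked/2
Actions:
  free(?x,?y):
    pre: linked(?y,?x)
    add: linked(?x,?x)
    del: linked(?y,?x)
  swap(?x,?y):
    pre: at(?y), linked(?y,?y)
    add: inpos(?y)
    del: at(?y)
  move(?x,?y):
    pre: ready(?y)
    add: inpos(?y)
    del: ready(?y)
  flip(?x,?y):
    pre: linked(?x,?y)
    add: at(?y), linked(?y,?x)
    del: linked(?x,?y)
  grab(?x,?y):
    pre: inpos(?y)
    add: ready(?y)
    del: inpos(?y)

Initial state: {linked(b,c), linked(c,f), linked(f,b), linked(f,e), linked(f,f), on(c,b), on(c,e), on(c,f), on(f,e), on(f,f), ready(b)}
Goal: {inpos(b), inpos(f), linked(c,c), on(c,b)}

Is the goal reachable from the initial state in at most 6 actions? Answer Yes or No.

1. free(c,b)  →  {linked(c,c), linked(c,f), linked(f,b), linked(f,e), linked(f,f), on(c,b), on(c,e), on(c,f), on(f,e), on(f,f), ready(b)}
2. move(e,b)  →  {inpos(b), linked(c,c), linked(c,f), linked(f,b), linked(f,e), linked(f,f), on(c,b), on(c,e), on(c,f), on(f,e), on(f,f)}
3. flip(c,f)  →  {at(f), inpos(b), linked(c,c), linked(f,b), linked(f,c), linked(f,e), linked(f,f), on(c,b), on(c,e), on(c,f), on(f,e), on(f,f)}
4. swap(e,f)  →  {inpos(b), inpos(f), linked(c,c), linked(f,b), linked(f,c), linked(f,e), linked(f,f), on(c,b), on(c,e), on(c,f), on(f,e), on(f,f)}
optimal plan length = 4; 4 ≤ 6

Yes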